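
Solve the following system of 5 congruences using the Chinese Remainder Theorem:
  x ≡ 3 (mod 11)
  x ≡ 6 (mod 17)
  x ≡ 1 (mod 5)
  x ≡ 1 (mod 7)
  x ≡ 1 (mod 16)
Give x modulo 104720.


Product of moduli M = 11 · 17 · 5 · 7 · 16 = 104720.
Merge one congruence at a time:
  Start: x ≡ 3 (mod 11).
  Combine with x ≡ 6 (mod 17); new modulus lcm = 187.
    Write x = 3 + 11·t and substitute into x ≡ 6 (mod 17): 11·t ≡ 6 − 3 = 3 (mod 17).
    The inverse of 11 mod 17 is 14 (since 11·14 = 154 = 9·17 + 1), so t ≡ 14·3 = 42 ≡ 8 (mod 17).
    Then x = 3 + 11·8 = 91, valid modulo lcm(11, 17) = 187: x ≡ 91 (mod 187).
  Combine with x ≡ 1 (mod 5); new modulus lcm = 935.
    Write x = 91 + 187·t and substitute into x ≡ 1 (mod 5): 187·t ≡ 1 − 91 = -90 (mod 5).
    Reduce coefficients mod 5: 2·t ≡ 0 (mod 5).
    The inverse of 2 mod 5 is 3 (since 2·3 = 6 = 1·5 + 1), so t ≡ 3·0 = 0 ≡ 0 (mod 5).
    Then x = 91 + 187·0 = 91, valid modulo lcm(187, 5) = 935: x ≡ 91 (mod 935).
  Combine with x ≡ 1 (mod 7); new modulus lcm = 6545.
    Write x = 91 + 935·t and substitute into x ≡ 1 (mod 7): 935·t ≡ 1 − 91 = -90 (mod 7).
    Reduce coefficients mod 7: 4·t ≡ 1 (mod 7).
    The inverse of 4 mod 7 is 2 (since 4·2 = 8 = 1·7 + 1), so t ≡ 2·1 = 2 ≡ 2 (mod 7).
    Then x = 91 + 935·2 = 1961, valid modulo lcm(935, 7) = 6545: x ≡ 1961 (mod 6545).
  Combine with x ≡ 1 (mod 16); new modulus lcm = 104720.
    Write x = 1961 + 6545·t and substitute into x ≡ 1 (mod 16): 6545·t ≡ 1 − 1961 = -1960 (mod 16).
    Reduce coefficients mod 16: 1·t ≡ 8 (mod 16).
    So t ≡ 8 (mod 16).
    Then x = 1961 + 6545·8 = 54321, valid modulo lcm(6545, 16) = 104720: x ≡ 54321 (mod 104720).
Verify against each original: 54321 mod 11 = 3, 54321 mod 17 = 6, 54321 mod 5 = 1, 54321 mod 7 = 1, 54321 mod 16 = 1.

x ≡ 54321 (mod 104720).


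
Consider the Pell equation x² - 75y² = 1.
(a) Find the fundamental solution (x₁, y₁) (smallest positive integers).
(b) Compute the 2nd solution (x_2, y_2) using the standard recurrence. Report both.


Step 1: Find the fundamental solution (x₁, y₁) of x² - 75y² = 1.
  Expand √75 as a continued fraction. a₀ = ⌊√75⌋ = 8; iterate m_{k+1} = d_k·a_k − m_k, d_{k+1} = (75 − m_{k+1}²)/d_k, a_{k+1} = ⌊(a₀ + m_{k+1})/d_{k+1}⌋ (starting m₀ = 0, d₀ = 1), with convergents p_k = a_k·p_{k-1} + p_{k-2}, q_k = a_k·q_{k-1} + q_{k-2} (p₋₁ = 1, q₋₁ = 0):
  k = 0: a₀ = 8; p₀/q₀ = 8/1; p₀² − 75·q₀² = 64 − 75 = -11.
  k = 1: m = 8, d = 11, a = ⌊(8 + 8)/11⌋ = 1; p/q = (1·8 + 1)/(1·1 + 0) = 9/1; p² − 75·q² = 81 − 75 = 6.
  k = 2: m = 3, d = 6, a = ⌊(8 + 3)/6⌋ = 1; p/q = (1·9 + 8)/(1·1 + 1) = 17/2; p² − 75·q² = 289 − 300 = -11.
  k = 3: m = 3, d = 11, a = ⌊(8 + 3)/11⌋ = 1; p/q = (1·17 + 9)/(1·2 + 1) = 26/3; p² − 75·q² = 676 − 675 = 1.
  The first convergent with p² − 75·q² = 1 gives the fundamental solution (x₁, y₁) = (26, 3).
Step 2: Apply the recurrence (x_{n+1}, y_{n+1}) = (x₁x_n + 75y₁y_n, x₁y_n + y₁x_n) repeatedly.
  From (x_1, y_1) = (26, 3): x_2 = 26·26 + 75·3·3 = 1351; y_2 = 26·3 + 3·26 = 156.
Step 3: Verify x_2² - 75·y_2² = 1825201 - 1825200 = 1 (should be 1). ✓

(x_1, y_1) = (26, 3); (x_2, y_2) = (1351, 156).


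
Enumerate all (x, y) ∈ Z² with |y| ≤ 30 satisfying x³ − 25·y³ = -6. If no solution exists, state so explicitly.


The equation is x³ - 25y³ = -6. For fixed y, x³ = 25·y³ − 6, so a solution requires the RHS to be a perfect cube.
Strategy: iterate y from -30 to 30, compute RHS = 25·y³ − 6, and check whether it is a (positive or negative) perfect cube.
Check small values of y:
  y = 0: RHS = -6 is not a perfect cube.
  y = 1: RHS = 19 is not a perfect cube.
  y = -1: RHS = -31 is not a perfect cube.
  y = 2: RHS = 194 is not a perfect cube.
  y = -2: RHS = -206 is not a perfect cube.
  y = 3: RHS = 669 is not a perfect cube.
  y = -3: RHS = -681 is not a perfect cube.
Continuing the search up to |y| = 30 finds no solutions either.
No (x, y) in the scanned range satisfies the equation.

No integer solutions with |y| ≤ 30.


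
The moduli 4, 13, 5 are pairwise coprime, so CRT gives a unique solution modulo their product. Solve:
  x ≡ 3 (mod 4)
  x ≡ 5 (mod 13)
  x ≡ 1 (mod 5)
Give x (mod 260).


Moduli 4, 13, 5 are pairwise coprime; by CRT there is a unique solution modulo M = 4 · 13 · 5 = 260.
Solve pairwise, accumulating the modulus:
  Start with x ≡ 3 (mod 4).
  Combine with x ≡ 5 (mod 13): since gcd(4, 13) = 1, we get a unique residue mod 52.
    Write x = 3 + 4·t and substitute into x ≡ 5 (mod 13): 4·t ≡ 5 − 3 = 2 (mod 13).
    The inverse of 4 mod 13 is 10 (since 4·10 = 40 = 3·13 + 1), so t ≡ 10·2 = 20 ≡ 7 (mod 13).
    Then x = 3 + 4·7 = 31, valid modulo lcm(4, 13) = 52: x ≡ 31 (mod 52).
  Combine with x ≡ 1 (mod 5): since gcd(52, 5) = 1, we get a unique residue mod 260.
    Write x = 31 + 52·t and substitute into x ≡ 1 (mod 5): 52·t ≡ 1 − 31 = -30 (mod 5).
    Reduce coefficients mod 5: 2·t ≡ 0 (mod 5).
    The inverse of 2 mod 5 is 3 (since 2·3 = 6 = 1·5 + 1), so t ≡ 3·0 = 0 ≡ 0 (mod 5).
    Then x = 31 + 52·0 = 31, valid modulo lcm(52, 5) = 260: x ≡ 31 (mod 260).
Verify: 31 mod 4 = 3 ✓, 31 mod 13 = 5 ✓, 31 mod 5 = 1 ✓.

x ≡ 31 (mod 260).


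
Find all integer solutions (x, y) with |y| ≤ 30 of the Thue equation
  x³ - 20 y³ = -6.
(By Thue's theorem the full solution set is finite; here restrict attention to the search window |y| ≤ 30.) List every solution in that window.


The equation is x³ - 20y³ = -6. For fixed y, x³ = 20·y³ − 6, so a solution requires the RHS to be a perfect cube.
Strategy: iterate y from -30 to 30, compute RHS = 20·y³ − 6, and check whether it is a (positive or negative) perfect cube.
Check small values of y:
  y = 0: RHS = -6 is not a perfect cube.
  y = 1: RHS = 14 is not a perfect cube.
  y = -1: RHS = -26 is not a perfect cube.
  y = 2: RHS = 154 is not a perfect cube.
  y = -2: RHS = -166 is not a perfect cube.
  y = 3: RHS = 534 is not a perfect cube.
  y = -3: RHS = -546 is not a perfect cube.
Continuing the search up to |y| = 30 finds no solutions either.
No (x, y) in the scanned range satisfies the equation.

No integer solutions with |y| ≤ 30.


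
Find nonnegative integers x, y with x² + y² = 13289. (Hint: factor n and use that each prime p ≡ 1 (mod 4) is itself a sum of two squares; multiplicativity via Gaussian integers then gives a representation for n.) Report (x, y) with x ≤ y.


Step 1: Factor n = 13289 = 97 · 137.
Step 2: Check the mod-4 condition on each prime factor: 97 ≡ 1 (mod 4), exponent 1; 137 ≡ 1 (mod 4), exponent 1.
All primes ≡ 3 (mod 4) appear to even exponent (or don't appear), so by the two-squares theorem n IS expressible as a sum of two squares.
Step 3: Build a representation. Here n = 97 · 137 is a product of primes ≡ 1 (mod 4). Each prime p ≡ 1 (mod 4) is itself a sum of two squares; find a² by testing p − a² for a perfect square:
  97: 97 − 1² = 96, 97 − 2² = 93, 97 − 3² = 88, 97 − 4² = 81 = 9² ⇒ 97 = 4² + 9².
  137: 137 − 1² = 136, 137 − 2² = 133, 137 − 3² = 128, 137 − 4² = 121 = 11² ⇒ 137 = 4² + 11².
  Combine using the Brahmagupta–Fibonacci identity (a² + b²)(c² + d²) = (ac − bd)² + (ad + bc)² = (ac + bd)² + (ad − bc)²:
  97 · 137 = 13289: from (4² + 9²)(4² + 11²), take (4·4 − 9·11, 4·11 + 9·4) = (16 − 99, 44 + 36) = (-83, 80); dropping signs (only squares matter) gives (83, 80); check 83² + 80² = 6889 + 6400 = 13289 ✓.
Step 4: Order so x ≤ y and verify: 80² + 83² = 6400 + 6889 = 13289 = n. ✓

n = 13289 = 80² + 83² (one valid representation with x ≤ y).


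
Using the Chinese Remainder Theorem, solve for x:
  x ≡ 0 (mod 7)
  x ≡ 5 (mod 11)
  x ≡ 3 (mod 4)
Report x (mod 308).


Moduli 7, 11, 4 are pairwise coprime; by CRT there is a unique solution modulo M = 7 · 11 · 4 = 308.
Solve pairwise, accumulating the modulus:
  Start with x ≡ 0 (mod 7).
  Combine with x ≡ 5 (mod 11): since gcd(7, 11) = 1, we get a unique residue mod 77.
    Write x = 0 + 7·t and substitute into x ≡ 5 (mod 11): 7·t ≡ 5 − 0 = 5 (mod 11).
    The inverse of 7 mod 11 is 8 (since 7·8 = 56 = 5·11 + 1), so t ≡ 8·5 = 40 ≡ 7 (mod 11).
    Then x = 0 + 7·7 = 49, valid modulo lcm(7, 11) = 77: x ≡ 49 (mod 77).
  Combine with x ≡ 3 (mod 4): since gcd(77, 4) = 1, we get a unique residue mod 308.
    Write x = 49 + 77·t and substitute into x ≡ 3 (mod 4): 77·t ≡ 3 − 49 = -46 (mod 4).
    Reduce coefficients mod 4: 1·t ≡ 2 (mod 4).
    So t ≡ 2 (mod 4).
    Then x = 49 + 77·2 = 203, valid modulo lcm(77, 4) = 308: x ≡ 203 (mod 308).
Verify: 203 mod 7 = 0 ✓, 203 mod 11 = 5 ✓, 203 mod 4 = 3 ✓.

x ≡ 203 (mod 308).


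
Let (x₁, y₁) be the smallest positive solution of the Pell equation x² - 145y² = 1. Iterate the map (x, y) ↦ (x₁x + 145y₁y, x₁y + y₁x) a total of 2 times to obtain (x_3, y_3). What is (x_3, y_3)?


Step 1: Find the fundamental solution (x₁, y₁) of x² - 145y² = 1.
  Expand √145 as a continued fraction. a₀ = ⌊√145⌋ = 12; iterate m_{k+1} = d_k·a_k − m_k, d_{k+1} = (145 − m_{k+1}²)/d_k, a_{k+1} = ⌊(a₀ + m_{k+1})/d_{k+1}⌋ (starting m₀ = 0, d₀ = 1), with convergents p_k = a_k·p_{k-1} + p_{k-2}, q_k = a_k·q_{k-1} + q_{k-2} (p₋₁ = 1, q₋₁ = 0):
  k = 0: a₀ = 12; p₀/q₀ = 12/1; p₀² − 145·q₀² = 144 − 145 = -1.
  k = 1: m = 12, d = 1, a = ⌊(12 + 12)/1⌋ = 24; p/q = (24·12 + 1)/(24·1 + 0) = 289/24; p² − 145·q² = 83521 − 83520 = 1.
  The first convergent with p² − 145·q² = 1 gives the fundamental solution (x₁, y₁) = (289, 24).
Step 2: Apply the recurrence (x_{n+1}, y_{n+1}) = (x₁x_n + 145y₁y_n, x₁y_n + y₁x_n) repeatedly.
  From (x_1, y_1) = (289, 24): x_2 = 289·289 + 145·24·24 = 167041; y_2 = 289·24 + 24·289 = 13872.
  From (x_2, y_2) = (167041, 13872): x_3 = 289·167041 + 145·24·13872 = 96549409; y_3 = 289·13872 + 24·167041 = 8017992.
Step 3: Verify x_3² - 145·y_3² = 9321788378249281 - 9321788378249280 = 1 (should be 1). ✓

(x_1, y_1) = (289, 24); (x_3, y_3) = (96549409, 8017992).


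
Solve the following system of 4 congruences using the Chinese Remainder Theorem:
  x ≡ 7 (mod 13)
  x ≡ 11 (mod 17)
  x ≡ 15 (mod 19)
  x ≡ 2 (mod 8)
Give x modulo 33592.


Product of moduli M = 13 · 17 · 19 · 8 = 33592.
Merge one congruence at a time:
  Start: x ≡ 7 (mod 13).
  Combine with x ≡ 11 (mod 17); new modulus lcm = 221.
    Write x = 7 + 13·t and substitute into x ≡ 11 (mod 17): 13·t ≡ 11 − 7 = 4 (mod 17).
    The inverse of 13 mod 17 is 4 (since 13·4 = 52 = 3·17 + 1), so t ≡ 4·4 = 16 ≡ 16 (mod 17).
    Then x = 7 + 13·16 = 215, valid modulo lcm(13, 17) = 221: x ≡ 215 (mod 221).
  Combine with x ≡ 15 (mod 19); new modulus lcm = 4199.
    Write x = 215 + 221·t and substitute into x ≡ 15 (mod 19): 221·t ≡ 15 − 215 = -200 (mod 19).
    Reduce coefficients mod 19: 12·t ≡ 9 (mod 19).
    The inverse of 12 mod 19 is 8 (since 12·8 = 96 = 5·19 + 1), so t ≡ 8·9 = 72 ≡ 15 (mod 19).
    Then x = 215 + 221·15 = 3530, valid modulo lcm(221, 19) = 4199: x ≡ 3530 (mod 4199).
  Combine with x ≡ 2 (mod 8); new modulus lcm = 33592.
    Write x = 3530 + 4199·t and substitute into x ≡ 2 (mod 8): 4199·t ≡ 2 − 3530 = -3528 (mod 8).
    Reduce coefficients mod 8: 7·t ≡ 0 (mod 8).
    The inverse of 7 mod 8 is 7 (since 7·7 = 49 = 6·8 + 1), so t ≡ 7·0 = 0 ≡ 0 (mod 8).
    Then x = 3530 + 4199·0 = 3530, valid modulo lcm(4199, 8) = 33592: x ≡ 3530 (mod 33592).
Verify against each original: 3530 mod 13 = 7, 3530 mod 17 = 11, 3530 mod 19 = 15, 3530 mod 8 = 2.

x ≡ 3530 (mod 33592).


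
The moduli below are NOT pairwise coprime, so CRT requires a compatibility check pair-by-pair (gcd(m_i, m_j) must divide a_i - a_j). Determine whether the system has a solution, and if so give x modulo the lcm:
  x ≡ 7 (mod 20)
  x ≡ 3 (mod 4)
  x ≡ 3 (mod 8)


Moduli 20, 4, 8 are not pairwise coprime, so CRT works modulo lcm(m_i) when all pairwise compatibility conditions hold.
Pairwise compatibility: gcd(m_i, m_j) must divide a_i - a_j for every pair.
Merge one congruence at a time:
  Start: x ≡ 7 (mod 20).
  Combine with x ≡ 3 (mod 4): gcd(20, 4) = 4; 3 - 7 = -4, which IS divisible by 4, so compatible.
    Write x = 7 + 20·t and substitute into x ≡ 3 (mod 4): 20·t ≡ 3 − 7 = -4 (mod 4).
    Divide the congruence (and modulus) by g = 4: 5·t ≡ -1 (mod 1).
    Modulo 1 every t works; take t = 0.
    Then x = 7 + 20·0 = 7, valid modulo lcm(20, 4) = 20: x ≡ 7 (mod 20).
  Combine with x ≡ 3 (mod 8): gcd(20, 8) = 4; 3 - 7 = -4, which IS divisible by 4, so compatible.
    Write x = 7 + 20·t and substitute into x ≡ 3 (mod 8): 20·t ≡ 3 − 7 = -4 (mod 8).
    Divide the congruence (and modulus) by g = 4: 5·t ≡ -1 (mod 2).
    Reduce coefficients mod 2: 1·t ≡ 1 (mod 2).
    So t ≡ 1 (mod 2).
    Then x = 7 + 20·1 = 27, valid modulo lcm(20, 8) = 40: x ≡ 27 (mod 40).
Verify: 27 mod 20 = 7, 27 mod 4 = 3, 27 mod 8 = 3.

x ≡ 27 (mod 40).


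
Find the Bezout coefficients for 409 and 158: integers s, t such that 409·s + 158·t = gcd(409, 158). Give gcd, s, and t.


Euclidean algorithm on (409, 158) — divide until remainder is 0:
  409 = 2 · 158 + 93
  158 = 1 · 93 + 65
  93 = 1 · 65 + 28
  65 = 2 · 28 + 9
  28 = 3 · 9 + 1
  9 = 9 · 1 + 0
gcd(409, 158) = 1.
Track Bezout coefficients alongside the remainders: start with r₀ = 409 = a·1 + b·0 (s = 1, t = 0) and r₁ = 158 = a·0 + b·1 (s = 0, t = 1); each new remainder r_{k+1} = r_{k-1} − q_k·r_k inherits s_{k+1} = s_{k-1} − q_k·s_k, t_{k+1} = t_{k-1} − q_k·t_k, so r_k = a·s_k + b·t_k at every step:
  q = 2: r = 93, s = 1 − 2·0 = 1, t = 0 − 2·1 = -2  (check: 409·1 + 158·(-2) = 93)
  q = 1: r = 65, s = 0 − 1·1 = -1, t = 1 − 1·(-2) = 3  (check: 409·(-1) + 158·3 = 65)
  q = 1: r = 28, s = 1 − 1·(-1) = 2, t = -2 − 1·3 = -5  (check: 409·2 + 158·(-5) = 28)
  q = 2: r = 9, s = -1 − 2·2 = -5, t = 3 − 2·(-5) = 13  (check: 409·(-5) + 158·13 = 9)
  q = 3: r = 1, s = 2 − 3·(-5) = 17, t = -5 − 3·13 = -44  (check: 409·17 + 158·(-44) = 1)
The row with r = 1 (the gcd) gives the Bezout coefficients s = 17, t = -44.
Result: 409 · (17) + 158 · (-44) = 1.

gcd(409, 158) = 1; s = 17, t = -44 (check: 409·17 + 158·(-44) = 1).


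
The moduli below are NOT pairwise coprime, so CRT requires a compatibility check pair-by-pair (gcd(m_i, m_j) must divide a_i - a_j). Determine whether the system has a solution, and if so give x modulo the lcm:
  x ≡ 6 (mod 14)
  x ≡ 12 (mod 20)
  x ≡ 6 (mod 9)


Moduli 14, 20, 9 are not pairwise coprime, so CRT works modulo lcm(m_i) when all pairwise compatibility conditions hold.
Pairwise compatibility: gcd(m_i, m_j) must divide a_i - a_j for every pair.
Merge one congruence at a time:
  Start: x ≡ 6 (mod 14).
  Combine with x ≡ 12 (mod 20): gcd(14, 20) = 2; 12 - 6 = 6, which IS divisible by 2, so compatible.
    Write x = 6 + 14·t and substitute into x ≡ 12 (mod 20): 14·t ≡ 12 − 6 = 6 (mod 20).
    Divide the congruence (and modulus) by g = 2: 7·t ≡ 3 (mod 10).
    The inverse of 7 mod 10 is 3 (since 7·3 = 21 = 2·10 + 1), so t ≡ 3·3 = 9 ≡ 9 (mod 10).
    Then x = 6 + 14·9 = 132, valid modulo lcm(14, 20) = 140: x ≡ 132 (mod 140).
  Combine with x ≡ 6 (mod 9): gcd(140, 9) = 1; 6 - 132 = -126, which IS divisible by 1, so compatible.
    Write x = 132 + 140·t and substitute into x ≡ 6 (mod 9): 140·t ≡ 6 − 132 = -126 (mod 9).
    Reduce coefficients mod 9: 5·t ≡ 0 (mod 9).
    The inverse of 5 mod 9 is 2 (since 5·2 = 10 = 1·9 + 1), so t ≡ 2·0 = 0 ≡ 0 (mod 9).
    Then x = 132 + 140·0 = 132, valid modulo lcm(140, 9) = 1260: x ≡ 132 (mod 1260).
Verify: 132 mod 14 = 6, 132 mod 20 = 12, 132 mod 9 = 6.

x ≡ 132 (mod 1260).


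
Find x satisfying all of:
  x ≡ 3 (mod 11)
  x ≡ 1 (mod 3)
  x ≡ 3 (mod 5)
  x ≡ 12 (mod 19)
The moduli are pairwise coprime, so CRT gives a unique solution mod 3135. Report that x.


Product of moduli M = 11 · 3 · 5 · 19 = 3135.
Merge one congruence at a time:
  Start: x ≡ 3 (mod 11).
  Combine with x ≡ 1 (mod 3); new modulus lcm = 33.
    Write x = 3 + 11·t and substitute into x ≡ 1 (mod 3): 11·t ≡ 1 − 3 = -2 (mod 3).
    Reduce coefficients mod 3: 2·t ≡ 1 (mod 3).
    The inverse of 2 mod 3 is 2 (since 2·2 = 4 = 1·3 + 1), so t ≡ 2·1 = 2 ≡ 2 (mod 3).
    Then x = 3 + 11·2 = 25, valid modulo lcm(11, 3) = 33: x ≡ 25 (mod 33).
  Combine with x ≡ 3 (mod 5); new modulus lcm = 165.
    Write x = 25 + 33·t and substitute into x ≡ 3 (mod 5): 33·t ≡ 3 − 25 = -22 (mod 5).
    Reduce coefficients mod 5: 3·t ≡ 3 (mod 5).
    The inverse of 3 mod 5 is 2 (since 3·2 = 6 = 1·5 + 1), so t ≡ 2·3 = 6 ≡ 1 (mod 5).
    Then x = 25 + 33·1 = 58, valid modulo lcm(33, 5) = 165: x ≡ 58 (mod 165).
  Combine with x ≡ 12 (mod 19); new modulus lcm = 3135.
    Write x = 58 + 165·t and substitute into x ≡ 12 (mod 19): 165·t ≡ 12 − 58 = -46 (mod 19).
    Reduce coefficients mod 19: 13·t ≡ 11 (mod 19).
    The inverse of 13 mod 19 is 3 (since 13·3 = 39 = 2·19 + 1), so t ≡ 3·11 = 33 ≡ 14 (mod 19).
    Then x = 58 + 165·14 = 2368, valid modulo lcm(165, 19) = 3135: x ≡ 2368 (mod 3135).
Verify against each original: 2368 mod 11 = 3, 2368 mod 3 = 1, 2368 mod 5 = 3, 2368 mod 19 = 12.

x ≡ 2368 (mod 3135).


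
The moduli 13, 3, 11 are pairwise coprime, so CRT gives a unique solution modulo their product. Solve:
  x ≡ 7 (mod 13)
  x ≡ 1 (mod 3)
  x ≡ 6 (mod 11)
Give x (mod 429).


Moduli 13, 3, 11 are pairwise coprime; by CRT there is a unique solution modulo M = 13 · 3 · 11 = 429.
Solve pairwise, accumulating the modulus:
  Start with x ≡ 7 (mod 13).
  Combine with x ≡ 1 (mod 3): since gcd(13, 3) = 1, we get a unique residue mod 39.
    Write x = 7 + 13·t and substitute into x ≡ 1 (mod 3): 13·t ≡ 1 − 7 = -6 (mod 3).
    Reduce coefficients mod 3: 1·t ≡ 0 (mod 3).
    So t ≡ 0 (mod 3).
    Then x = 7 + 13·0 = 7, valid modulo lcm(13, 3) = 39: x ≡ 7 (mod 39).
  Combine with x ≡ 6 (mod 11): since gcd(39, 11) = 1, we get a unique residue mod 429.
    Write x = 7 + 39·t and substitute into x ≡ 6 (mod 11): 39·t ≡ 6 − 7 = -1 (mod 11).
    Reduce coefficients mod 11: 6·t ≡ 10 (mod 11).
    The inverse of 6 mod 11 is 2 (since 6·2 = 12 = 1·11 + 1), so t ≡ 2·10 = 20 ≡ 9 (mod 11).
    Then x = 7 + 39·9 = 358, valid modulo lcm(39, 11) = 429: x ≡ 358 (mod 429).
Verify: 358 mod 13 = 7 ✓, 358 mod 3 = 1 ✓, 358 mod 11 = 6 ✓.

x ≡ 358 (mod 429).


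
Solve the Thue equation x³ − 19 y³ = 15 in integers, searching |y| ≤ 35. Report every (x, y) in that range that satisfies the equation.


The equation is x³ - 19y³ = 15. For fixed y, x³ = 19·y³ + 15, so a solution requires the RHS to be a perfect cube.
Strategy: iterate y from -35 to 35, compute RHS = 19·y³ + 15, and check whether it is a (positive or negative) perfect cube.
Check small values of y:
  y = 0: RHS = 15 is not a perfect cube.
  y = 1: RHS = 34 is not a perfect cube.
  y = -1: RHS = -4 is not a perfect cube.
  y = 2: RHS = 167 is not a perfect cube.
  y = -2: RHS = -137 is not a perfect cube.
  y = 3: RHS = 528 is not a perfect cube.
  y = -3: RHS = -498 is not a perfect cube.
Continuing the search up to |y| = 35 finds no solutions either.
No (x, y) in the scanned range satisfies the equation.

No integer solutions with |y| ≤ 35.


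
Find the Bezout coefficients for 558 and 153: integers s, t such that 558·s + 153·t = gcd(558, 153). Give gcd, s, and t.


Euclidean algorithm on (558, 153) — divide until remainder is 0:
  558 = 3 · 153 + 99
  153 = 1 · 99 + 54
  99 = 1 · 54 + 45
  54 = 1 · 45 + 9
  45 = 5 · 9 + 0
gcd(558, 153) = 9.
Track Bezout coefficients alongside the remainders: start with r₀ = 558 = a·1 + b·0 (s = 1, t = 0) and r₁ = 153 = a·0 + b·1 (s = 0, t = 1); each new remainder r_{k+1} = r_{k-1} − q_k·r_k inherits s_{k+1} = s_{k-1} − q_k·s_k, t_{k+1} = t_{k-1} − q_k·t_k, so r_k = a·s_k + b·t_k at every step:
  q = 3: r = 99, s = 1 − 3·0 = 1, t = 0 − 3·1 = -3  (check: 558·1 + 153·(-3) = 99)
  q = 1: r = 54, s = 0 − 1·1 = -1, t = 1 − 1·(-3) = 4  (check: 558·(-1) + 153·4 = 54)
  q = 1: r = 45, s = 1 − 1·(-1) = 2, t = -3 − 1·4 = -7  (check: 558·2 + 153·(-7) = 45)
  q = 1: r = 9, s = -1 − 1·2 = -3, t = 4 − 1·(-7) = 11  (check: 558·(-3) + 153·11 = 9)
The row with r = 9 (the gcd) gives the Bezout coefficients s = -3, t = 11.
Result: 558 · (-3) + 153 · (11) = 9.

gcd(558, 153) = 9; s = -3, t = 11 (check: 558·(-3) + 153·11 = 9).


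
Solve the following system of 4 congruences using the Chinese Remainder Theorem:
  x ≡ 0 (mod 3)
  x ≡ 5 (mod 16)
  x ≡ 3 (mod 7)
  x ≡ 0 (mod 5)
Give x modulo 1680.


Product of moduli M = 3 · 16 · 7 · 5 = 1680.
Merge one congruence at a time:
  Start: x ≡ 0 (mod 3).
  Combine with x ≡ 5 (mod 16); new modulus lcm = 48.
    Write x = 0 + 3·t and substitute into x ≡ 5 (mod 16): 3·t ≡ 5 − 0 = 5 (mod 16).
    The inverse of 3 mod 16 is 11 (since 3·11 = 33 = 2·16 + 1), so t ≡ 11·5 = 55 ≡ 7 (mod 16).
    Then x = 0 + 3·7 = 21, valid modulo lcm(3, 16) = 48: x ≡ 21 (mod 48).
  Combine with x ≡ 3 (mod 7); new modulus lcm = 336.
    Write x = 21 + 48·t and substitute into x ≡ 3 (mod 7): 48·t ≡ 3 − 21 = -18 (mod 7).
    Reduce coefficients mod 7: 6·t ≡ 3 (mod 7).
    The inverse of 6 mod 7 is 6 (since 6·6 = 36 = 5·7 + 1), so t ≡ 6·3 = 18 ≡ 4 (mod 7).
    Then x = 21 + 48·4 = 213, valid modulo lcm(48, 7) = 336: x ≡ 213 (mod 336).
  Combine with x ≡ 0 (mod 5); new modulus lcm = 1680.
    Write x = 213 + 336·t and substitute into x ≡ 0 (mod 5): 336·t ≡ 0 − 213 = -213 (mod 5).
    Reduce coefficients mod 5: 1·t ≡ 2 (mod 5).
    So t ≡ 2 (mod 5).
    Then x = 213 + 336·2 = 885, valid modulo lcm(336, 5) = 1680: x ≡ 885 (mod 1680).
Verify against each original: 885 mod 3 = 0, 885 mod 16 = 5, 885 mod 7 = 3, 885 mod 5 = 0.

x ≡ 885 (mod 1680).


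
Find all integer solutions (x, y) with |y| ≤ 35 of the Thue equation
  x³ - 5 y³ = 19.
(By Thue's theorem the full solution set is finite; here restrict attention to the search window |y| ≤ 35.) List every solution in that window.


The equation is x³ - 5y³ = 19. For fixed y, x³ = 5·y³ + 19, so a solution requires the RHS to be a perfect cube.
Strategy: iterate y from -35 to 35, compute RHS = 5·y³ + 19, and check whether it is a (positive or negative) perfect cube.
Check small values of y:
  y = 0: RHS = 19 is not a perfect cube.
  y = 1: RHS = 24 is not a perfect cube.
  y = -1: RHS = 14 is not a perfect cube.
  y = 2: RHS = 59 is not a perfect cube.
  y = -2: RHS = -21 is not a perfect cube.
  y = 3: RHS = 154 is not a perfect cube.
  y = -3: RHS = -116 is not a perfect cube.
Continuing the search up to |y| = 35 finds no solutions either.
No (x, y) in the scanned range satisfies the equation.

No integer solutions with |y| ≤ 35.


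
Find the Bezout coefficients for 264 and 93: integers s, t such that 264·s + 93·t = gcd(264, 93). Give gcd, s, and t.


Euclidean algorithm on (264, 93) — divide until remainder is 0:
  264 = 2 · 93 + 78
  93 = 1 · 78 + 15
  78 = 5 · 15 + 3
  15 = 5 · 3 + 0
gcd(264, 93) = 3.
Track Bezout coefficients alongside the remainders: start with r₀ = 264 = a·1 + b·0 (s = 1, t = 0) and r₁ = 93 = a·0 + b·1 (s = 0, t = 1); each new remainder r_{k+1} = r_{k-1} − q_k·r_k inherits s_{k+1} = s_{k-1} − q_k·s_k, t_{k+1} = t_{k-1} − q_k·t_k, so r_k = a·s_k + b·t_k at every step:
  q = 2: r = 78, s = 1 − 2·0 = 1, t = 0 − 2·1 = -2  (check: 264·1 + 93·(-2) = 78)
  q = 1: r = 15, s = 0 − 1·1 = -1, t = 1 − 1·(-2) = 3  (check: 264·(-1) + 93·3 = 15)
  q = 5: r = 3, s = 1 − 5·(-1) = 6, t = -2 − 5·3 = -17  (check: 264·6 + 93·(-17) = 3)
The row with r = 3 (the gcd) gives the Bezout coefficients s = 6, t = -17.
Result: 264 · (6) + 93 · (-17) = 3.

gcd(264, 93) = 3; s = 6, t = -17 (check: 264·6 + 93·(-17) = 3).


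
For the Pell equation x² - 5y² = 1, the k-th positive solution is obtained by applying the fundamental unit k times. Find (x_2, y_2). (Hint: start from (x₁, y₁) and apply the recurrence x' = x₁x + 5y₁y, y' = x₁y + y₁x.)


Step 1: Find the fundamental solution (x₁, y₁) of x² - 5y² = 1.
  Expand √5 as a continued fraction. a₀ = ⌊√5⌋ = 2; iterate m_{k+1} = d_k·a_k − m_k, d_{k+1} = (5 − m_{k+1}²)/d_k, a_{k+1} = ⌊(a₀ + m_{k+1})/d_{k+1}⌋ (starting m₀ = 0, d₀ = 1), with convergents p_k = a_k·p_{k-1} + p_{k-2}, q_k = a_k·q_{k-1} + q_{k-2} (p₋₁ = 1, q₋₁ = 0):
  k = 0: a₀ = 2; p₀/q₀ = 2/1; p₀² − 5·q₀² = 4 − 5 = -1.
  k = 1: m = 2, d = 1, a = ⌊(2 + 2)/1⌋ = 4; p/q = (4·2 + 1)/(4·1 + 0) = 9/4; p² − 5·q² = 81 − 80 = 1.
  The first convergent with p² − 5·q² = 1 gives the fundamental solution (x₁, y₁) = (9, 4).
Step 2: Apply the recurrence (x_{n+1}, y_{n+1}) = (x₁x_n + 5y₁y_n, x₁y_n + y₁x_n) repeatedly.
  From (x_1, y_1) = (9, 4): x_2 = 9·9 + 5·4·4 = 161; y_2 = 9·4 + 4·9 = 72.
Step 3: Verify x_2² - 5·y_2² = 25921 - 25920 = 1 (should be 1). ✓

(x_1, y_1) = (9, 4); (x_2, y_2) = (161, 72).


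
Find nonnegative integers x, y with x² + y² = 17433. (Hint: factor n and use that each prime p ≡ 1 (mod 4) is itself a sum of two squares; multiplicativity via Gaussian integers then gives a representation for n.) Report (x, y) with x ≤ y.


Step 1: Factor n = 17433 = 3^2 · 13 · 149.
Step 2: Check the mod-4 condition on each prime factor: 3 ≡ 3 (mod 4), exponent 2 (must be even); 13 ≡ 1 (mod 4), exponent 1; 149 ≡ 1 (mod 4), exponent 1.
All primes ≡ 3 (mod 4) appear to even exponent (or don't appear), so by the two-squares theorem n IS expressible as a sum of two squares.
Step 3: Build a representation. Group n = k² · m with k = 3 and m = 13 · 149 = 1937 (a product of primes ≡ 1 (mod 4)); a representation of m scales to one of n via (k·x)² + (k·y)² = k²(x² + y²). Each prime p ≡ 1 (mod 4) is itself a sum of two squares; find a² by testing p − a² for a perfect square:
  13: 13 − 1² = 12, 13 − 2² = 9 = 3² ⇒ 13 = 2² + 3².
  149: 149 − 1² = 148, 149 − 2² = 145, 149 − 3² = 140, 149 − 4² = 133, 149 − 5² = 124, 149 − 6² = 113, 149 − 7² = 100 = 10² ⇒ 149 = 7² + 10².
  Combine using the Brahmagupta–Fibonacci identity (a² + b²)(c² + d²) = (ac − bd)² + (ad + bc)² = (ac + bd)² + (ad − bc)²:
  13 · 149 = 1937: from (2² + 3²)(7² + 10²), take (2·7 − 3·10, 2·10 + 3·7) = (14 − 30, 20 + 21) = (-16, 41); dropping signs (only squares matter) gives (16, 41); check 16² + 41² = 256 + 1681 = 1937 ✓.
  Scale by k = 3: (3·16, 3·41) = (48, 123).
Step 4: Order so x ≤ y and verify: 48² + 123² = 2304 + 15129 = 17433 = n. ✓

n = 17433 = 48² + 123² (one valid representation with x ≤ y).


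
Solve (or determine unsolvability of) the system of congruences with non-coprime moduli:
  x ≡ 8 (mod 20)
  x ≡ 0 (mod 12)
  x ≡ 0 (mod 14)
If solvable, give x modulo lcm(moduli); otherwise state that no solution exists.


Moduli 20, 12, 14 are not pairwise coprime, so CRT works modulo lcm(m_i) when all pairwise compatibility conditions hold.
Pairwise compatibility: gcd(m_i, m_j) must divide a_i - a_j for every pair.
Merge one congruence at a time:
  Start: x ≡ 8 (mod 20).
  Combine with x ≡ 0 (mod 12): gcd(20, 12) = 4; 0 - 8 = -8, which IS divisible by 4, so compatible.
    Write x = 8 + 20·t and substitute into x ≡ 0 (mod 12): 20·t ≡ 0 − 8 = -8 (mod 12).
    Divide the congruence (and modulus) by g = 4: 5·t ≡ -2 (mod 3).
    Reduce coefficients mod 3: 2·t ≡ 1 (mod 3).
    The inverse of 2 mod 3 is 2 (since 2·2 = 4 = 1·3 + 1), so t ≡ 2·1 = 2 ≡ 2 (mod 3).
    Then x = 8 + 20·2 = 48, valid modulo lcm(20, 12) = 60: x ≡ 48 (mod 60).
  Combine with x ≡ 0 (mod 14): gcd(60, 14) = 2; 0 - 48 = -48, which IS divisible by 2, so compatible.
    Write x = 48 + 60·t and substitute into x ≡ 0 (mod 14): 60·t ≡ 0 − 48 = -48 (mod 14).
    Divide the congruence (and modulus) by g = 2: 30·t ≡ -24 (mod 7).
    Reduce coefficients mod 7: 2·t ≡ 4 (mod 7).
    The inverse of 2 mod 7 is 4 (since 2·4 = 8 = 1·7 + 1), so t ≡ 4·4 = 16 ≡ 2 (mod 7).
    Then x = 48 + 60·2 = 168, valid modulo lcm(60, 14) = 420: x ≡ 168 (mod 420).
Verify: 168 mod 20 = 8, 168 mod 12 = 0, 168 mod 14 = 0.

x ≡ 168 (mod 420).


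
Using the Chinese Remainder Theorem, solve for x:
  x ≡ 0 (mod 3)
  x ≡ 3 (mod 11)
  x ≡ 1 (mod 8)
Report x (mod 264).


Moduli 3, 11, 8 are pairwise coprime; by CRT there is a unique solution modulo M = 3 · 11 · 8 = 264.
Solve pairwise, accumulating the modulus:
  Start with x ≡ 0 (mod 3).
  Combine with x ≡ 3 (mod 11): since gcd(3, 11) = 1, we get a unique residue mod 33.
    Write x = 0 + 3·t and substitute into x ≡ 3 (mod 11): 3·t ≡ 3 − 0 = 3 (mod 11).
    The inverse of 3 mod 11 is 4 (since 3·4 = 12 = 1·11 + 1), so t ≡ 4·3 = 12 ≡ 1 (mod 11).
    Then x = 0 + 3·1 = 3, valid modulo lcm(3, 11) = 33: x ≡ 3 (mod 33).
  Combine with x ≡ 1 (mod 8): since gcd(33, 8) = 1, we get a unique residue mod 264.
    Write x = 3 + 33·t and substitute into x ≡ 1 (mod 8): 33·t ≡ 1 − 3 = -2 (mod 8).
    Reduce coefficients mod 8: 1·t ≡ 6 (mod 8).
    So t ≡ 6 (mod 8).
    Then x = 3 + 33·6 = 201, valid modulo lcm(33, 8) = 264: x ≡ 201 (mod 264).
Verify: 201 mod 3 = 0 ✓, 201 mod 11 = 3 ✓, 201 mod 8 = 1 ✓.

x ≡ 201 (mod 264).


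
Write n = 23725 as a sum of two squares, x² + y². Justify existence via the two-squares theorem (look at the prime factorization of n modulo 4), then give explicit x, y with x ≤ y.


Step 1: Factor n = 23725 = 5^2 · 13 · 73.
Step 2: Check the mod-4 condition on each prime factor: 5 ≡ 1 (mod 4), exponent 2; 13 ≡ 1 (mod 4), exponent 1; 73 ≡ 1 (mod 4), exponent 1.
All primes ≡ 3 (mod 4) appear to even exponent (or don't appear), so by the two-squares theorem n IS expressible as a sum of two squares.
Step 3: Build a representation. Group n = k² · m with k = 5 and m = 13 · 73 = 949 (a product of primes ≡ 1 (mod 4)); a representation of m scales to one of n via (k·x)² + (k·y)² = k²(x² + y²). Each prime p ≡ 1 (mod 4) is itself a sum of two squares; find a² by testing p − a² for a perfect square:
  13: 13 − 1² = 12, 13 − 2² = 9 = 3² ⇒ 13 = 2² + 3².
  73: 73 − 1² = 72, 73 − 2² = 69, 73 − 3² = 64 = 8² ⇒ 73 = 3² + 8².
  Combine using the Brahmagupta–Fibonacci identity (a² + b²)(c² + d²) = (ac − bd)² + (ad + bc)² = (ac + bd)² + (ad − bc)²:
  13 · 73 = 949: from (2² + 3²)(3² + 8²), take (2·3 − 3·8, 2·8 + 3·3) = (6 − 24, 16 + 9) = (-18, 25); dropping signs (only squares matter) gives (18, 25); check 18² + 25² = 324 + 625 = 949 ✓.
  Scale by k = 5: (5·18, 5·25) = (90, 125).
Step 4: Order so x ≤ y and verify: 90² + 125² = 8100 + 15625 = 23725 = n. ✓

n = 23725 = 90² + 125² (one valid representation with x ≤ y).


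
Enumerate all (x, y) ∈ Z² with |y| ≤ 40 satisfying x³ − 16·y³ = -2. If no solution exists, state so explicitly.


The equation is x³ - 16y³ = -2. For fixed y, x³ = 16·y³ − 2, so a solution requires the RHS to be a perfect cube.
Strategy: iterate y from -40 to 40, compute RHS = 16·y³ − 2, and check whether it is a (positive or negative) perfect cube.
Check small values of y:
  y = 0: RHS = -2 is not a perfect cube.
  y = 1: RHS = 14 is not a perfect cube.
  y = -1: RHS = -18 is not a perfect cube.
  y = 2: RHS = 126 is not a perfect cube.
  y = -2: RHS = -130 is not a perfect cube.
  y = 3: RHS = 430 is not a perfect cube.
  y = -3: RHS = -434 is not a perfect cube.
Continuing the search up to |y| = 40 finds no solutions either.
No (x, y) in the scanned range satisfies the equation.

No integer solutions with |y| ≤ 40.


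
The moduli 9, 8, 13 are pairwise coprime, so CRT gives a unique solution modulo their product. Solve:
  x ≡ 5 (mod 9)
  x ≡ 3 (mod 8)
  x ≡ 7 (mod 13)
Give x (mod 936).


Moduli 9, 8, 13 are pairwise coprime; by CRT there is a unique solution modulo M = 9 · 8 · 13 = 936.
Solve pairwise, accumulating the modulus:
  Start with x ≡ 5 (mod 9).
  Combine with x ≡ 3 (mod 8): since gcd(9, 8) = 1, we get a unique residue mod 72.
    Write x = 5 + 9·t and substitute into x ≡ 3 (mod 8): 9·t ≡ 3 − 5 = -2 (mod 8).
    Reduce coefficients mod 8: 1·t ≡ 6 (mod 8).
    So t ≡ 6 (mod 8).
    Then x = 5 + 9·6 = 59, valid modulo lcm(9, 8) = 72: x ≡ 59 (mod 72).
  Combine with x ≡ 7 (mod 13): since gcd(72, 13) = 1, we get a unique residue mod 936.
    Write x = 59 + 72·t and substitute into x ≡ 7 (mod 13): 72·t ≡ 7 − 59 = -52 (mod 13).
    Reduce coefficients mod 13: 7·t ≡ 0 (mod 13).
    The inverse of 7 mod 13 is 2 (since 7·2 = 14 = 1·13 + 1), so t ≡ 2·0 = 0 ≡ 0 (mod 13).
    Then x = 59 + 72·0 = 59, valid modulo lcm(72, 13) = 936: x ≡ 59 (mod 936).
Verify: 59 mod 9 = 5 ✓, 59 mod 8 = 3 ✓, 59 mod 13 = 7 ✓.

x ≡ 59 (mod 936).


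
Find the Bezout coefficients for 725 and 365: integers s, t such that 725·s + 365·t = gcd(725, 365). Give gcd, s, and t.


Euclidean algorithm on (725, 365) — divide until remainder is 0:
  725 = 1 · 365 + 360
  365 = 1 · 360 + 5
  360 = 72 · 5 + 0
gcd(725, 365) = 5.
Track Bezout coefficients alongside the remainders: start with r₀ = 725 = a·1 + b·0 (s = 1, t = 0) and r₁ = 365 = a·0 + b·1 (s = 0, t = 1); each new remainder r_{k+1} = r_{k-1} − q_k·r_k inherits s_{k+1} = s_{k-1} − q_k·s_k, t_{k+1} = t_{k-1} − q_k·t_k, so r_k = a·s_k + b·t_k at every step:
  q = 1: r = 360, s = 1 − 1·0 = 1, t = 0 − 1·1 = -1  (check: 725·1 + 365·(-1) = 360)
  q = 1: r = 5, s = 0 − 1·1 = -1, t = 1 − 1·(-1) = 2  (check: 725·(-1) + 365·2 = 5)
The row with r = 5 (the gcd) gives the Bezout coefficients s = -1, t = 2.
Result: 725 · (-1) + 365 · (2) = 5.

gcd(725, 365) = 5; s = -1, t = 2 (check: 725·(-1) + 365·2 = 5).


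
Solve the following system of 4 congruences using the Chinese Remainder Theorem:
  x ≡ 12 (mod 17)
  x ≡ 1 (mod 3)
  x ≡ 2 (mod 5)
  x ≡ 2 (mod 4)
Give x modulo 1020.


Product of moduli M = 17 · 3 · 5 · 4 = 1020.
Merge one congruence at a time:
  Start: x ≡ 12 (mod 17).
  Combine with x ≡ 1 (mod 3); new modulus lcm = 51.
    Write x = 12 + 17·t and substitute into x ≡ 1 (mod 3): 17·t ≡ 1 − 12 = -11 (mod 3).
    Reduce coefficients mod 3: 2·t ≡ 1 (mod 3).
    The inverse of 2 mod 3 is 2 (since 2·2 = 4 = 1·3 + 1), so t ≡ 2·1 = 2 ≡ 2 (mod 3).
    Then x = 12 + 17·2 = 46, valid modulo lcm(17, 3) = 51: x ≡ 46 (mod 51).
  Combine with x ≡ 2 (mod 5); new modulus lcm = 255.
    Write x = 46 + 51·t and substitute into x ≡ 2 (mod 5): 51·t ≡ 2 − 46 = -44 (mod 5).
    Reduce coefficients mod 5: 1·t ≡ 1 (mod 5).
    So t ≡ 1 (mod 5).
    Then x = 46 + 51·1 = 97, valid modulo lcm(51, 5) = 255: x ≡ 97 (mod 255).
  Combine with x ≡ 2 (mod 4); new modulus lcm = 1020.
    Write x = 97 + 255·t and substitute into x ≡ 2 (mod 4): 255·t ≡ 2 − 97 = -95 (mod 4).
    Reduce coefficients mod 4: 3·t ≡ 1 (mod 4).
    The inverse of 3 mod 4 is 3 (since 3·3 = 9 = 2·4 + 1), so t ≡ 3·1 = 3 ≡ 3 (mod 4).
    Then x = 97 + 255·3 = 862, valid modulo lcm(255, 4) = 1020: x ≡ 862 (mod 1020).
Verify against each original: 862 mod 17 = 12, 862 mod 3 = 1, 862 mod 5 = 2, 862 mod 4 = 2.

x ≡ 862 (mod 1020).


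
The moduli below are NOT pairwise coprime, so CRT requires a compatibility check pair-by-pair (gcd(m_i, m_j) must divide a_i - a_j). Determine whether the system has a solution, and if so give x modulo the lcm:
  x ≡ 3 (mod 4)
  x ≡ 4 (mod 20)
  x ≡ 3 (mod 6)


Moduli 4, 20, 6 are not pairwise coprime, so CRT works modulo lcm(m_i) when all pairwise compatibility conditions hold.
Pairwise compatibility: gcd(m_i, m_j) must divide a_i - a_j for every pair.
Merge one congruence at a time:
  Start: x ≡ 3 (mod 4).
  Combine with x ≡ 4 (mod 20): gcd(4, 20) = 4, and 4 - 3 = 1 is NOT divisible by 4.
    ⇒ system is inconsistent (no integer solution).

No solution (the system is inconsistent).


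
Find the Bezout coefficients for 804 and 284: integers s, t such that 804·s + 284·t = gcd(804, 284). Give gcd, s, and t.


Euclidean algorithm on (804, 284) — divide until remainder is 0:
  804 = 2 · 284 + 236
  284 = 1 · 236 + 48
  236 = 4 · 48 + 44
  48 = 1 · 44 + 4
  44 = 11 · 4 + 0
gcd(804, 284) = 4.
Track Bezout coefficients alongside the remainders: start with r₀ = 804 = a·1 + b·0 (s = 1, t = 0) and r₁ = 284 = a·0 + b·1 (s = 0, t = 1); each new remainder r_{k+1} = r_{k-1} − q_k·r_k inherits s_{k+1} = s_{k-1} − q_k·s_k, t_{k+1} = t_{k-1} − q_k·t_k, so r_k = a·s_k + b·t_k at every step:
  q = 2: r = 236, s = 1 − 2·0 = 1, t = 0 − 2·1 = -2  (check: 804·1 + 284·(-2) = 236)
  q = 1: r = 48, s = 0 − 1·1 = -1, t = 1 − 1·(-2) = 3  (check: 804·(-1) + 284·3 = 48)
  q = 4: r = 44, s = 1 − 4·(-1) = 5, t = -2 − 4·3 = -14  (check: 804·5 + 284·(-14) = 44)
  q = 1: r = 4, s = -1 − 1·5 = -6, t = 3 − 1·(-14) = 17  (check: 804·(-6) + 284·17 = 4)
The row with r = 4 (the gcd) gives the Bezout coefficients s = -6, t = 17.
Result: 804 · (-6) + 284 · (17) = 4.

gcd(804, 284) = 4; s = -6, t = 17 (check: 804·(-6) + 284·17 = 4).


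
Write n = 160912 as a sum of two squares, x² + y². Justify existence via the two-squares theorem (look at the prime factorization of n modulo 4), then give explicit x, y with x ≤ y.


Step 1: Factor n = 160912 = 2^4 · 89 · 113.
Step 2: Check the mod-4 condition on each prime factor: 2 = 2 (special); 89 ≡ 1 (mod 4), exponent 1; 113 ≡ 1 (mod 4), exponent 1.
All primes ≡ 3 (mod 4) appear to even exponent (or don't appear), so by the two-squares theorem n IS expressible as a sum of two squares.
Step 3: Build a representation. Group n = k² · m with k = 4 and m = 89 · 113 = 10057 (a product of primes ≡ 1 (mod 4)); a representation of m scales to one of n via (k·x)² + (k·y)² = k²(x² + y²). Each prime p ≡ 1 (mod 4) is itself a sum of two squares; find a² by testing p − a² for a perfect square:
  89: 89 − 1² = 88, 89 − 2² = 85, 89 − 3² = 80, 89 − 4² = 73, 89 − 5² = 64 = 8² ⇒ 89 = 5² + 8².
  113: 113 − 1² = 112, 113 − 2² = 109, 113 − 3² = 104, 113 − 4² = 97, 113 − 5² = 88, 113 − 6² = 77, 113 − 7² = 64 = 8² ⇒ 113 = 7² + 8².
  Combine using the Brahmagupta–Fibonacci identity (a² + b²)(c² + d²) = (ac − bd)² + (ad + bc)² = (ac + bd)² + (ad − bc)²:
  89 · 113 = 10057: from (5² + 8²)(7² + 8²), take (5·7 − 8·8, 5·8 + 8·7) = (35 − 64, 40 + 56) = (-29, 96); dropping signs (only squares matter) gives (29, 96); check 29² + 96² = 841 + 9216 = 10057 ✓.
  Scale by k = 4: (4·29, 4·96) = (116, 384).
Step 4: Order so x ≤ y and verify: 116² + 384² = 13456 + 147456 = 160912 = n. ✓

n = 160912 = 116² + 384² (one valid representation with x ≤ y).


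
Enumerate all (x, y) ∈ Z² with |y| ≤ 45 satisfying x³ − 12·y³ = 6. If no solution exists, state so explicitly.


The equation is x³ - 12y³ = 6. For fixed y, x³ = 12·y³ + 6, so a solution requires the RHS to be a perfect cube.
Strategy: iterate y from -45 to 45, compute RHS = 12·y³ + 6, and check whether it is a (positive or negative) perfect cube.
Check small values of y:
  y = 0: RHS = 6 is not a perfect cube.
  y = 1: RHS = 18 is not a perfect cube.
  y = -1: RHS = -6 is not a perfect cube.
  y = 2: RHS = 102 is not a perfect cube.
  y = -2: RHS = -90 is not a perfect cube.
  y = 3: RHS = 330 is not a perfect cube.
  y = -3: RHS = -318 is not a perfect cube.
Continuing the search up to |y| = 45 finds no solutions either.
No (x, y) in the scanned range satisfies the equation.

No integer solutions with |y| ≤ 45.


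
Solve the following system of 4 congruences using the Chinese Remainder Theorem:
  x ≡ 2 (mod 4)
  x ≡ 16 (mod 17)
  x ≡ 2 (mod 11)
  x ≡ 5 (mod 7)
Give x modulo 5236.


Product of moduli M = 4 · 17 · 11 · 7 = 5236.
Merge one congruence at a time:
  Start: x ≡ 2 (mod 4).
  Combine with x ≡ 16 (mod 17); new modulus lcm = 68.
    Write x = 2 + 4·t and substitute into x ≡ 16 (mod 17): 4·t ≡ 16 − 2 = 14 (mod 17).
    The inverse of 4 mod 17 is 13 (since 4·13 = 52 = 3·17 + 1), so t ≡ 13·14 = 182 ≡ 12 (mod 17).
    Then x = 2 + 4·12 = 50, valid modulo lcm(4, 17) = 68: x ≡ 50 (mod 68).
  Combine with x ≡ 2 (mod 11); new modulus lcm = 748.
    Write x = 50 + 68·t and substitute into x ≡ 2 (mod 11): 68·t ≡ 2 − 50 = -48 (mod 11).
    Reduce coefficients mod 11: 2·t ≡ 7 (mod 11).
    The inverse of 2 mod 11 is 6 (since 2·6 = 12 = 1·11 + 1), so t ≡ 6·7 = 42 ≡ 9 (mod 11).
    Then x = 50 + 68·9 = 662, valid modulo lcm(68, 11) = 748: x ≡ 662 (mod 748).
  Combine with x ≡ 5 (mod 7); new modulus lcm = 5236.
    Write x = 662 + 748·t and substitute into x ≡ 5 (mod 7): 748·t ≡ 5 − 662 = -657 (mod 7).
    Reduce coefficients mod 7: 6·t ≡ 1 (mod 7).
    The inverse of 6 mod 7 is 6 (since 6·6 = 36 = 5·7 + 1), so t ≡ 6·1 = 6 ≡ 6 (mod 7).
    Then x = 662 + 748·6 = 5150, valid modulo lcm(748, 7) = 5236: x ≡ 5150 (mod 5236).
Verify against each original: 5150 mod 4 = 2, 5150 mod 17 = 16, 5150 mod 11 = 2, 5150 mod 7 = 5.

x ≡ 5150 (mod 5236).
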